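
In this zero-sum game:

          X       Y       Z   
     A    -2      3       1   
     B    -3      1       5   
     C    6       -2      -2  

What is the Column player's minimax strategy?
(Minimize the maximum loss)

Column should play Y, value = 3

Work:
Column player minimizes Row's maximum payoff:
Column X: max payoff to Row = 6
Column Y: max payoff to Row = 3
Column Z: max payoff to Row = 5
Minimum is 3, achieved by column Y.
Minimax strategy: Y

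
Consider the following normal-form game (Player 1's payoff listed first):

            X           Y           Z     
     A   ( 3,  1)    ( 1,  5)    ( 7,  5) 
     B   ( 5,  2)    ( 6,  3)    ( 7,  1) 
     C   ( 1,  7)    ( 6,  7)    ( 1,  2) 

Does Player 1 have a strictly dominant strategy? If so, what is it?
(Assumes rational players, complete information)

No strictly dominant strategy exists for Player 1

Work:
A strategy strictly dominates another if it gives a strictly higher payoff against every opponent action. Compare each pair of P1's strategies column-by-column:
  A vs B: [3 vs 5, 1 vs 6, 7 vs 7] → A does not strictly dominate B (column X: 3 ≤ 5)
  A vs C: [3 vs 1, 1 vs 6, 7 vs 1] → A does not strictly dominate C (column Y: 1 ≤ 6)
  B vs A: [5 vs 3, 6 vs 1, 7 vs 7] → B does not strictly dominate A (column Z: 7 ≤ 7)
  B vs C: [5 vs 1, 6 vs 6, 7 vs 1] → B does not strictly dominate C (column Y: 6 ≤ 6)
  C vs A: [1 vs 3, 6 vs 1, 1 vs 7] → C does not strictly dominate A (column X: 1 ≤ 3)
  C vs B: [1 vs 5, 6 vs 6, 1 vs 7] → C does not strictly dominate B (column X: 1 ≤ 5)
No single strategy strictly dominates all others → no strictly dominant strategy.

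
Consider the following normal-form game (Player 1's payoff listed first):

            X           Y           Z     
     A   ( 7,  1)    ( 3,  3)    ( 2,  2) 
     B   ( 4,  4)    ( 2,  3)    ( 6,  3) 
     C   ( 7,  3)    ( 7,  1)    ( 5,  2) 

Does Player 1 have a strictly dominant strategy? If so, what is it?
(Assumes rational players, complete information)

No strictly dominant strategy exists for Player 1

Work:
A strategy strictly dominates another if it gives a strictly higher payoff against every opponent action. Compare each pair of P1's strategies column-by-column:
  A vs B: [7 vs 4, 3 vs 2, 2 vs 6] → A does not strictly dominate B (column Z: 2 ≤ 6)
  A vs C: [7 vs 7, 3 vs 7, 2 vs 5] → A does not strictly dominate C (column X: 7 ≤ 7)
  B vs A: [4 vs 7, 2 vs 3, 6 vs 2] → B does not strictly dominate A (column X: 4 ≤ 7)
  B vs C: [4 vs 7, 2 vs 7, 6 vs 5] → B does not strictly dominate C (column X: 4 ≤ 7)
  C vs A: [7 vs 7, 7 vs 3, 5 vs 2] → C does not strictly dominate A (column X: 7 ≤ 7)
  C vs B: [7 vs 4, 7 vs 2, 5 vs 6] → C does not strictly dominate B (column Z: 5 ≤ 6)
No single strategy strictly dominates all others → no strictly dominant strategy.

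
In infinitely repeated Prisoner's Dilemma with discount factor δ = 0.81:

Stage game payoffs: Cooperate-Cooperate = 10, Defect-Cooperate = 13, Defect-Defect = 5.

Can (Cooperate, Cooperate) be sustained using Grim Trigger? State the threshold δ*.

δ* = 0.375; since δ = 0.81 ≥ 0.375, cooperation can be sustained

Work:
For Grim Trigger:
Cooperate forever: 10/(1-δ)
Defect then punished: 13 + 5·δ/(1-δ)
Need: 10/(1-δ) ≥ 13 + 5·δ/(1-δ)
Solving: δ ≥ (T-R)/(T-P) = (13-10)/(13-5) = 0.375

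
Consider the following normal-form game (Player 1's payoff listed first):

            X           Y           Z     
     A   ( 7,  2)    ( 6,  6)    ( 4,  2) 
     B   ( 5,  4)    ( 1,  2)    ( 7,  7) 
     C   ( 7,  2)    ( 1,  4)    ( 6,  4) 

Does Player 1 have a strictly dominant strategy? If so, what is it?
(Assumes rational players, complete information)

No strictly dominant strategy exists for Player 1

Work:
A strategy strictly dominates another if it gives a strictly higher payoff against every opponent action. Compare each pair of P1's strategies column-by-column:
  A vs B: [7 vs 5, 6 vs 1, 4 vs 7] → A does not strictly dominate B (column Z: 4 ≤ 7)
  A vs C: [7 vs 7, 6 vs 1, 4 vs 6] → A does not strictly dominate C (column X: 7 ≤ 7)
  B vs A: [5 vs 7, 1 vs 6, 7 vs 4] → B does not strictly dominate A (column X: 5 ≤ 7)
  B vs C: [5 vs 7, 1 vs 1, 7 vs 6] → B does not strictly dominate C (column X: 5 ≤ 7)
  C vs A: [7 vs 7, 1 vs 6, 6 vs 4] → C does not strictly dominate A (column X: 7 ≤ 7)
  C vs B: [7 vs 5, 1 vs 1, 6 vs 7] → C does not strictly dominate B (column Y: 1 ≤ 1)
No single strategy strictly dominates all others → no strictly dominant strategy.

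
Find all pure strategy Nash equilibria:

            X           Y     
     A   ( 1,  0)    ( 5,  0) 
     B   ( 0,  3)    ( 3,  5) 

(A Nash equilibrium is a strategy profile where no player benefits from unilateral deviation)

Nash equilibrium: (A, X), (A, Y)

Work:
Best responses:
  P1 vs X: payoffs [1, 0] → best response A (payoff 1)
  P1 vs Y: payoffs [5, 3] → best response A (payoff 5)
  P2 vs A: payoffs [0, 0] → best response X/Y (payoff 0)
  P2 vs B: payoffs [3, 5] → best response Y (payoff 5)
Mutual best responses: (A,X), (A,Y) → Nash equilibria.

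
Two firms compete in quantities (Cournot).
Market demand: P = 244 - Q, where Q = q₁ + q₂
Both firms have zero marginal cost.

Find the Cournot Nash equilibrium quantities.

q₁* = q₂* = 81.33; P* = 81.33

Work:
Profit: π_i = P·q_i = (a - q_i - q_j)·q_i
FOC: ∂π_i/∂q_i = a - 2q_i - q_j = 0
Reaction function: q_i = (244 - q_j)/2
Symmetry: q* = 244/3 = 81.33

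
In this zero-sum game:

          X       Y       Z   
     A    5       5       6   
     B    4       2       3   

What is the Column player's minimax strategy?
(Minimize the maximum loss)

Column should play X or Y (all achieve the minimum), value = 5

Work:
Column player minimizes Row's maximum payoff:
Column X: max payoff to Row = 5
Column Y: max payoff to Row = 5
Column Z: max payoff to Row = 6
Minimum is 5, achieved by columns X, Y (tied).
Each of X or Y is a minimax strategy.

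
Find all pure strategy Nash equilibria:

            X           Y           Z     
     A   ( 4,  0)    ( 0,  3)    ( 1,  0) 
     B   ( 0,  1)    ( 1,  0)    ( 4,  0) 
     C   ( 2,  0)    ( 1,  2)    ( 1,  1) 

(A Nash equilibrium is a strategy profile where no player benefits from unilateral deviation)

Nash equilibrium: (C, Y)

Work:
Best responses:
  P1 vs X: payoffs [4, 0, 2] → best response A (payoff 4)
  P1 vs Y: payoffs [0, 1, 1] → best response B/C (payoff 1)
  P1 vs Z: payoffs [1, 4, 1] → best response B (payoff 4)
  P2 vs A: payoffs [0, 3, 0] → best response Y (payoff 3)
  P2 vs B: payoffs [1, 0, 0] → best response X (payoff 1)
  P2 vs C: payoffs [0, 2, 1] → best response Y (payoff 2)
Mutual best responses: (C,Y) → Nash equilibria.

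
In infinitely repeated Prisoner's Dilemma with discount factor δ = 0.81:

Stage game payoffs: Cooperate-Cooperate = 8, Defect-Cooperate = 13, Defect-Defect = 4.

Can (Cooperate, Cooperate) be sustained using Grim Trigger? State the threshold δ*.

δ* = 0.5556; since δ = 0.81 ≥ 0.5556, cooperation can be sustained

Work:
For Grim Trigger:
Cooperate forever: 8/(1-δ)
Defect then punished: 13 + 4·δ/(1-δ)
Need: 8/(1-δ) ≥ 13 + 4·δ/(1-δ)
Solving: δ ≥ (T-R)/(T-P) = (13-8)/(13-4) = 0.5556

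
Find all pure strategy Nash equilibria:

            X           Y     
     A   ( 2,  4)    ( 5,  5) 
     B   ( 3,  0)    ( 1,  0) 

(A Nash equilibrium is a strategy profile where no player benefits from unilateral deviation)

Nash equilibrium: (A, Y), (B, X)

Work:
Best responses:
  P1 vs X: payoffs [2, 3] → best response B (payoff 3)
  P1 vs Y: payoffs [5, 1] → best response A (payoff 5)
  P2 vs A: payoffs [4, 5] → best response Y (payoff 5)
  P2 vs B: payoffs [0, 0] → best response X/Y (payoff 0)
Mutual best responses: (A,Y), (B,X) → Nash equilibria.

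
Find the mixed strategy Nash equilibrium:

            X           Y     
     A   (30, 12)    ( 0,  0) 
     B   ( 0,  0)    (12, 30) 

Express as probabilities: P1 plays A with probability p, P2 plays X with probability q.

p = 0.7143, q = 0.2857

Work:
Find probabilities that make opponent indifferent:
P2 chooses q to make P1 indifferent between A and B
P1 chooses p to make P2 indifferent between X and Y
Mixed NE: P1 plays (A: 0.7143, B: 0.2857), P2 plays (X: 0.2857, Y: 0.7143)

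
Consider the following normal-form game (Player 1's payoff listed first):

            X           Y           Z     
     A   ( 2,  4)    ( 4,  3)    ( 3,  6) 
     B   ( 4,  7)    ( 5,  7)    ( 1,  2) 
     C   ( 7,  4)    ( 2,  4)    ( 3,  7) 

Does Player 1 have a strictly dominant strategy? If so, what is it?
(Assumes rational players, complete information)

No strictly dominant strategy exists for Player 1

Work:
A strategy strictly dominates another if it gives a strictly higher payoff against every opponent action. Compare each pair of P1's strategies column-by-column:
  A vs B: [2 vs 4, 4 vs 5, 3 vs 1] → A does not strictly dominate B (column X: 2 ≤ 4)
  A vs C: [2 vs 7, 4 vs 2, 3 vs 3] → A does not strictly dominate C (column X: 2 ≤ 7)
  B vs A: [4 vs 2, 5 vs 4, 1 vs 3] → B does not strictly dominate A (column Z: 1 ≤ 3)
  B vs C: [4 vs 7, 5 vs 2, 1 vs 3] → B does not strictly dominate C (column X: 4 ≤ 7)
  C vs A: [7 vs 2, 2 vs 4, 3 vs 3] → C does not strictly dominate A (column Y: 2 ≤ 4)
  C vs B: [7 vs 4, 2 vs 5, 3 vs 1] → C does not strictly dominate B (column Y: 2 ≤ 5)
No single strategy strictly dominates all others → no strictly dominant strategy.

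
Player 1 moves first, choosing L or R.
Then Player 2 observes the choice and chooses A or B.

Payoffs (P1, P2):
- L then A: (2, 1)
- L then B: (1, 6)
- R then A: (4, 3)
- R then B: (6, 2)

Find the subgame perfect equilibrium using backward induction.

P1 plays R, P2 plays B after L and A after R; Payoff (4, 3)

Work:
Backward induction:
After L: P2 chooses B → P1 gets 1
After R: P2 chooses A → P1 gets 4
P1 chooses R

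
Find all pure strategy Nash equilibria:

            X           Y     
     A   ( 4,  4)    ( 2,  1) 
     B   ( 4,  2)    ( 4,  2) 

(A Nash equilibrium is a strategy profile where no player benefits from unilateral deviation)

Nash equilibrium: (A, X), (B, X), (B, Y)

Work:
Best responses:
  P1 vs X: payoffs [4, 4] → best response A/B (payoff 4)
  P1 vs Y: payoffs [2, 4] → best response B (payoff 4)
  P2 vs A: payoffs [4, 1] → best response X (payoff 4)
  P2 vs B: payoffs [2, 2] → best response X/Y (payoff 2)
Mutual best responses: (A,X), (B,X), (B,Y) → Nash equilibria.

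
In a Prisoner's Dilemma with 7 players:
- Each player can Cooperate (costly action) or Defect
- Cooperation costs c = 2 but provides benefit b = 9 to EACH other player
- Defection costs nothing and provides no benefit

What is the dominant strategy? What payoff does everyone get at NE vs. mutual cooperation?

Dominant: Defect; NE payoff = 0; Coop payoff = 52

Work:
Defect dominates (saves cost c = 2, benefit to others is external)
NE: All defect → everyone gets 0
If all cooperate: each receives (6)×9 - 2 = 52
Social dilemma: 52 > 0 but NE gives 0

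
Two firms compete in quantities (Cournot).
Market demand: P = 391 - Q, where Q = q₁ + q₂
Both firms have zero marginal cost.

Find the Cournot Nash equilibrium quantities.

q₁* = q₂* = 130.33; P* = 130.33

Work:
Profit: π_i = P·q_i = (a - q_i - q_j)·q_i
FOC: ∂π_i/∂q_i = a - 2q_i - q_j = 0
Reaction function: q_i = (391 - q_j)/2
Symmetry: q* = 391/3 = 130.33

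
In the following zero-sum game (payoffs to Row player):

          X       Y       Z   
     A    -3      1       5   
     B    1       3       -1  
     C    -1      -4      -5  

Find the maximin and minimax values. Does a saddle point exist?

Maximin = -1, Minimax = 1, Saddle: False

Work:
Row minimums: [-3, -1, -5] → maximin = -1
Column maximums: [1, 3, 5] → minimax = 1
No saddle point (maximin ≠ minimax). Mixed strategy needed.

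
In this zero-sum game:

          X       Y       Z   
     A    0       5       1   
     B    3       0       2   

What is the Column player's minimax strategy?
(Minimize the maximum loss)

Column should play Z, value = 2

Work:
Column player minimizes Row's maximum payoff:
Column X: max payoff to Row = 3
Column Y: max payoff to Row = 5
Column Z: max payoff to Row = 2
Minimum is 2, achieved by column Z.
Minimax strategy: Z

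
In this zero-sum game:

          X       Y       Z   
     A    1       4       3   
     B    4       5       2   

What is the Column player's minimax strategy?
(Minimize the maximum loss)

Column should play Z, value = 3

Work:
Column player minimizes Row's maximum payoff:
Column X: max payoff to Row = 4
Column Y: max payoff to Row = 5
Column Z: max payoff to Row = 3
Minimum is 3, achieved by column Z.
Minimax strategy: Z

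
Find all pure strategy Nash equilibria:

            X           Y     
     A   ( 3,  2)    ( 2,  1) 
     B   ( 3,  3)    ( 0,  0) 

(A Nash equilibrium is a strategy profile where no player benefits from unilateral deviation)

Nash equilibrium: (A, X), (B, X)

Work:
Best responses:
  P1 vs X: payoffs [3, 3] → best response A/B (payoff 3)
  P1 vs Y: payoffs [2, 0] → best response A (payoff 2)
  P2 vs A: payoffs [2, 1] → best response X (payoff 2)
  P2 vs B: payoffs [3, 0] → best response X (payoff 3)
Mutual best responses: (A,X), (B,X) → Nash equilibria.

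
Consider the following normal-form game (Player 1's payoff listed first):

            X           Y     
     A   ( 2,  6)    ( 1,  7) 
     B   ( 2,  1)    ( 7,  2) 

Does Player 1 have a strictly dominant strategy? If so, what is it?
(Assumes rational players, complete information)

No strictly dominant strategy exists for Player 1

Work:
A strategy strictly dominates another if it gives a strictly higher payoff against every opponent action. Compare each pair of P1's strategies column-by-column:
  A vs B: [2 vs 2, 1 vs 7] → A does not strictly dominate B (column X: 2 ≤ 2)
  B vs A: [2 vs 2, 7 vs 1] → B does not strictly dominate A (column X: 2 ≤ 2)
No single strategy strictly dominates all others → no strictly dominant strategy.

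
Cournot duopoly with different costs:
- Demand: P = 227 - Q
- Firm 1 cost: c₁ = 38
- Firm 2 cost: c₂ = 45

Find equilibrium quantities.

q₁* = 65.33, q₂* = 58.33

Work:
Reaction: q₁ = (227 - 38 - q₂)/2
Reaction: q₂ = (227 - 45 - q₁)/2
Solve simultaneously:
q₁* = (227 - 2×38 + 45)/3 = 65.33
q₂* = (227 - 2×45 + 38)/3 = 58.33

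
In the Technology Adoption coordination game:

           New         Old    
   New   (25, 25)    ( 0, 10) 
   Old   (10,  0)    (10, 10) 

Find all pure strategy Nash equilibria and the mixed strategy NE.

Pure NE: (New, New) and (Old, Old); Mixed NE: p = 0.4, q = 0.4

Work:
Check pure NE:
(New, New): (25, 25) - no unilateral deviation beneficial
(Old, Old): (10, 10) - no unilateral deviation beneficial
Mixed NE: P1 plays New with p = 0.4, P2 plays New with q = 0.4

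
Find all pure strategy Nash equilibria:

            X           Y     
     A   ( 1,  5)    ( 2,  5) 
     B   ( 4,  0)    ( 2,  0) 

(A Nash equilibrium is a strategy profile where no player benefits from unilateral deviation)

Nash equilibrium: (A, Y), (B, X), (B, Y)

Work:
Best responses:
  P1 vs X: payoffs [1, 4] → best response B (payoff 4)
  P1 vs Y: payoffs [2, 2] → best response A/B (payoff 2)
  P2 vs A: payoffs [5, 5] → best response X/Y (payoff 5)
  P2 vs B: payoffs [0, 0] → best response X/Y (payoff 0)
Mutual best responses: (A,Y), (B,X), (B,Y) → Nash equilibria.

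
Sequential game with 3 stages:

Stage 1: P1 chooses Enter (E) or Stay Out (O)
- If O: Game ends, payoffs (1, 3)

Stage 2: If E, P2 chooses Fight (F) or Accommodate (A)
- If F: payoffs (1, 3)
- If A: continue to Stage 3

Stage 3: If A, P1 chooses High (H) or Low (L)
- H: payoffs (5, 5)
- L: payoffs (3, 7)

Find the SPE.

SPE: (E, A, H); Outcome (5, 5)

Work:
Stage 3: P1 chooses H (5 vs 3)
Stage 2: P2: F->3, A->5 (anticipating H). Choose A
Stage 1: P1: O->1, E->5 (anticipating A, H). Choose E
SPE path: E -> A -> H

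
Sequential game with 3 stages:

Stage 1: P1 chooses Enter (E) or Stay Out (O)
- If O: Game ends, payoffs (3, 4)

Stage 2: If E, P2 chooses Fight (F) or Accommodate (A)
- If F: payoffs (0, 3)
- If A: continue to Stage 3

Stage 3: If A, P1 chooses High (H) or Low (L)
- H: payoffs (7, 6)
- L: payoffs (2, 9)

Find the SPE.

SPE: (E, A, H); Outcome (7, 6)

Work:
Stage 3: P1 chooses H (7 vs 2)
Stage 2: P2: F->3, A->6 (anticipating H). Choose A
Stage 1: P1: O->3, E->7 (anticipating A, H). Choose E
SPE path: E -> A -> H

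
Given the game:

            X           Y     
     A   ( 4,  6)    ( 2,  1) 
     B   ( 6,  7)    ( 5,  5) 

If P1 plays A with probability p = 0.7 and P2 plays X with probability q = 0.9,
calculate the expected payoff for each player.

E[P1] = 4.43, E[P2] = 5.89

Work:
E[P1] = p·q·π₁(A,X) + p·(1-q)·π₁(A,Y) + (1-p)·q·π₁(B,X) + (1-p)·(1-q)·π₁(B,Y)
= 0.7·0.9·4 + 0.7·0.1·2 + 0.3·0.9·6 + 0.3·0.1·5
= 4.43

E[P2] = 5.89 (similar calculation)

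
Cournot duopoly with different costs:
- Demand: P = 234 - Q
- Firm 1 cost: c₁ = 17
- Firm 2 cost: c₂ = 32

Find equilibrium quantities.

q₁* = 77.33, q₂* = 62.33

Work:
Reaction: q₁ = (234 - 17 - q₂)/2
Reaction: q₂ = (234 - 32 - q₁)/2
Solve simultaneously:
q₁* = (234 - 2×17 + 32)/3 = 77.33
q₂* = (234 - 2×32 + 17)/3 = 62.33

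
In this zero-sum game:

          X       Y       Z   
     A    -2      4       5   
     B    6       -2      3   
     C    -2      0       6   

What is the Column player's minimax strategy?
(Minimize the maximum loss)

Column should play Y, value = 4

Work:
Column player minimizes Row's maximum payoff:
Column X: max payoff to Row = 6
Column Y: max payoff to Row = 4
Column Z: max payoff to Row = 6
Minimum is 4, achieved by column Y.
Minimax strategy: Y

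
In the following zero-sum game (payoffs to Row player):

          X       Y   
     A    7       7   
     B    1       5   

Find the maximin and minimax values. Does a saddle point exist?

Maximin = 7, Minimax = 7, Saddle: True

Work:
Row minimums: [7, 1] → maximin = 7
Column maximums: [7, 7] → minimax = 7
Saddle point exists! Game value = 7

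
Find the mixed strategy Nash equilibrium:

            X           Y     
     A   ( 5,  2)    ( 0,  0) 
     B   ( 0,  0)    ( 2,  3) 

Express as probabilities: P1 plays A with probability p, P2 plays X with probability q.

p = 0.6, q = 0.2857

Work:
Find probabilities that make opponent indifferent:
P2 chooses q to make P1 indifferent between A and B
P1 chooses p to make P2 indifferent between X and Y
Mixed NE: P1 plays (A: 0.6, B: 0.4), P2 plays (X: 0.2857, Y: 0.7143)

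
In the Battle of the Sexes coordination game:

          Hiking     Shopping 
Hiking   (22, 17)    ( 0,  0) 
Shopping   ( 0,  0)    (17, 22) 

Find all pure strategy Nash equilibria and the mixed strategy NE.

Pure NE: (Hiking, Hiking) and (Shopping, Shopping); Mixed NE: p = 0.5641, q = 0.4359

Work:
Check pure NE:
(Hiking, Hiking): (22, 17) - no unilateral deviation beneficial
(Shopping, Shopping): (17, 22) - no unilateral deviation beneficial
Mixed NE: P1 plays Hiking with p = 0.5641, P2 plays Hiking with q = 0.4359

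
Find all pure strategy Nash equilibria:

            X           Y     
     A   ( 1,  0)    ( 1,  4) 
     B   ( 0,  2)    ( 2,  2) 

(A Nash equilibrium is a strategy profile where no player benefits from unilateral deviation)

Nash equilibrium: (B, Y)

Work:
Best responses:
  P1 vs X: payoffs [1, 0] → best response A (payoff 1)
  P1 vs Y: payoffs [1, 2] → best response B (payoff 2)
  P2 vs A: payoffs [0, 4] → best response Y (payoff 4)
  P2 vs B: payoffs [2, 2] → best response X/Y (payoff 2)
Mutual best responses: (B,Y) → Nash equilibria.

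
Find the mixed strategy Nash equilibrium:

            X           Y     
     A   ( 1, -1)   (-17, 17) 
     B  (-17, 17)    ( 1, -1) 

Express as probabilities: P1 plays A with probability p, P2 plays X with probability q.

p = 0.5, q = 0.5

Work:
Find probabilities that make opponent indifferent:
P2 chooses q to make P1 indifferent between A and B
P1 chooses p to make P2 indifferent between X and Y
Mixed NE: P1 plays (A: 0.5, B: 0.5), P2 plays (X: 0.5, Y: 0.5)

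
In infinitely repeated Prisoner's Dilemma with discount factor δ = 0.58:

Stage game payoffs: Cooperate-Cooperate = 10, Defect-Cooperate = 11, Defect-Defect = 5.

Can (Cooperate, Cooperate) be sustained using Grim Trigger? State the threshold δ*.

δ* = 0.1667; since δ = 0.58 ≥ 0.1667, cooperation can be sustained

Work:
For Grim Trigger:
Cooperate forever: 10/(1-δ)
Defect then punished: 11 + 5·δ/(1-δ)
Need: 10/(1-δ) ≥ 11 + 5·δ/(1-δ)
Solving: δ ≥ (T-R)/(T-P) = (11-10)/(11-5) = 0.1667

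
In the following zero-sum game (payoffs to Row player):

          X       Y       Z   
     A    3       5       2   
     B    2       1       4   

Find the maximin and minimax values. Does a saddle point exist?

Maximin = 2, Minimax = 3, Saddle: False

Work:
Row minimums: [2, 1] → maximin = 2
Column maximums: [3, 5, 4] → minimax = 3
No saddle point (maximin ≠ minimax). Mixed strategy needed.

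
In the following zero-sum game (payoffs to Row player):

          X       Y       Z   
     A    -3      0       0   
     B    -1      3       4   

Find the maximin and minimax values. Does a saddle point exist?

Maximin = -1, Minimax = -1, Saddle: True

Work:
Row minimums: [-3, -1] → maximin = -1
Column maximums: [-1, 3, 4] → minimax = -1
Saddle point exists! Game value = -1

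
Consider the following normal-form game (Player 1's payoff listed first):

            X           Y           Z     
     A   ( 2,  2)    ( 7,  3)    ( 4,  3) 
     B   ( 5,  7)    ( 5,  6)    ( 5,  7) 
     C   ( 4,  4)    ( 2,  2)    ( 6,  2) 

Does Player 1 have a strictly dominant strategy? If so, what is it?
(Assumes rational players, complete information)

No strictly dominant strategy exists for Player 1

Work:
A strategy strictly dominates another if it gives a strictly higher payoff against every opponent action. Compare each pair of P1's strategies column-by-column:
  A vs B: [2 vs 5, 7 vs 5, 4 vs 5] → A does not strictly dominate B (column X: 2 ≤ 5)
  A vs C: [2 vs 4, 7 vs 2, 4 vs 6] → A does not strictly dominate C (column X: 2 ≤ 4)
  B vs A: [5 vs 2, 5 vs 7, 5 vs 4] → B does not strictly dominate A (column Y: 5 ≤ 7)
  B vs C: [5 vs 4, 5 vs 2, 5 vs 6] → B does not strictly dominate C (column Z: 5 ≤ 6)
  C vs A: [4 vs 2, 2 vs 7, 6 vs 4] → C does not strictly dominate A (column Y: 2 ≤ 7)
  C vs B: [4 vs 5, 2 vs 5, 6 vs 5] → C does not strictly dominate B (column X: 4 ≤ 5)
No single strategy strictly dominates all others → no strictly dominant strategy.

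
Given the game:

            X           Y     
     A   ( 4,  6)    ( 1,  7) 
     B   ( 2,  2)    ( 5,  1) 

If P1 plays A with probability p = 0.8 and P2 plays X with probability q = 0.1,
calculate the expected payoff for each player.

E[P1] = 1.98, E[P2] = 5.74

Work:
E[P1] = p·q·π₁(A,X) + p·(1-q)·π₁(A,Y) + (1-p)·q·π₁(B,X) + (1-p)·(1-q)·π₁(B,Y)
= 0.8·0.1·4 + 0.8·0.9·1 + 0.2·0.1·2 + 0.2·0.9·5
= 1.98

E[P2] = 5.74 (similar calculation)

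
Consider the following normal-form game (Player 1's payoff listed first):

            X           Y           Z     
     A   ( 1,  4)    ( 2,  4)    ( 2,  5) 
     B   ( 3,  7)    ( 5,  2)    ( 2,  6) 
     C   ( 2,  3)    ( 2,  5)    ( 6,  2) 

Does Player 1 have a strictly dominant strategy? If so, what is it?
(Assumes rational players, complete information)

No strictly dominant strategy exists for Player 1

Work:
A strategy strictly dominates another if it gives a strictly higher payoff against every opponent action. Compare each pair of P1's strategies column-by-column:
  A vs B: [1 vs 3, 2 vs 5, 2 vs 2] → A does not strictly dominate B (column X: 1 ≤ 3)
  A vs C: [1 vs 2, 2 vs 2, 2 vs 6] → A does not strictly dominate C (column X: 1 ≤ 2)
  B vs A: [3 vs 1, 5 vs 2, 2 vs 2] → B does not strictly dominate A (column Z: 2 ≤ 2)
  B vs C: [3 vs 2, 5 vs 2, 2 vs 6] → B does not strictly dominate C (column Z: 2 ≤ 6)
  C vs A: [2 vs 1, 2 vs 2, 6 vs 2] → C does not strictly dominate A (column Y: 2 ≤ 2)
  C vs B: [2 vs 3, 2 vs 5, 6 vs 2] → C does not strictly dominate B (column X: 2 ≤ 3)
No single strategy strictly dominates all others → no strictly dominant strategy.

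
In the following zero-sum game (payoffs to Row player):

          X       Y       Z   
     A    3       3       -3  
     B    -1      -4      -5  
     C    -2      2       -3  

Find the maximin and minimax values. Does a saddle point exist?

Maximin = -3, Minimax = -3, Saddle: True

Work:
Row minimums: [-3, -5, -3] → maximin = -3
Column maximums: [3, 3, -3] → minimax = -3
Saddle point exists! Game value = -3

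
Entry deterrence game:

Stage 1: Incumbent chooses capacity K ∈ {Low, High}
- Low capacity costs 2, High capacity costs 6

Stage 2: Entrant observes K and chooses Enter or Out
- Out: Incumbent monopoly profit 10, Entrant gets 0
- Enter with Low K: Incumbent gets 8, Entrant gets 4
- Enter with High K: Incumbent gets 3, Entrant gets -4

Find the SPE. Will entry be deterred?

SPE: (Low, Enter|Low, Out|High); Entry not deterred. Incumbent net profit = 6, Entrant gets 4

Work:
After Low K: Entrant enters (4 > 0)
After High K: Entrant stays out (-4 < 0)
Incumbent: Low → 8−2=6, High → 10−6=4
Incumbent chooses Low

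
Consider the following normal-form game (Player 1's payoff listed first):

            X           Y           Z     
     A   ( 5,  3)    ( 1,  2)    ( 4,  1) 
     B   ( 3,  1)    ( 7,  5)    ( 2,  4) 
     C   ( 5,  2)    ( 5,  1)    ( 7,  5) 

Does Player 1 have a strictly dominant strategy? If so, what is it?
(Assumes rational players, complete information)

No strictly dominant strategy exists for Player 1

Work:
A strategy strictly dominates another if it gives a strictly higher payoff against every opponent action. Compare each pair of P1's strategies column-by-column:
  A vs B: [5 vs 3, 1 vs 7, 4 vs 2] → A does not strictly dominate B (column Y: 1 ≤ 7)
  A vs C: [5 vs 5, 1 vs 5, 4 vs 7] → A does not strictly dominate C (column X: 5 ≤ 5)
  B vs A: [3 vs 5, 7 vs 1, 2 vs 4] → B does not strictly dominate A (column X: 3 ≤ 5)
  B vs C: [3 vs 5, 7 vs 5, 2 vs 7] → B does not strictly dominate C (column X: 3 ≤ 5)
  C vs A: [5 vs 5, 5 vs 1, 7 vs 4] → C does not strictly dominate A (column X: 5 ≤ 5)
  C vs B: [5 vs 3, 5 vs 7, 7 vs 2] → C does not strictly dominate B (column Y: 5 ≤ 7)
No single strategy strictly dominates all others → no strictly dominant strategy.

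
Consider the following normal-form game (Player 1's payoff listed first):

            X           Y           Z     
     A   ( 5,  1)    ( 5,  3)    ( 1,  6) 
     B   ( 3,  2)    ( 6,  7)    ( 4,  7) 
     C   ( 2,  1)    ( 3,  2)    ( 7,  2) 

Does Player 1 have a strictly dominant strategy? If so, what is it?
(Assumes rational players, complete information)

No strictly dominant strategy exists for Player 1

Work:
A strategy strictly dominates another if it gives a strictly higher payoff against every opponent action. Compare each pair of P1's strategies column-by-column:
  A vs B: [5 vs 3, 5 vs 6, 1 vs 4] → A does not strictly dominate B (column Y: 5 ≤ 6)
  A vs C: [5 vs 2, 5 vs 3, 1 vs 7] → A does not strictly dominate C (column Z: 1 ≤ 7)
  B vs A: [3 vs 5, 6 vs 5, 4 vs 1] → B does not strictly dominate A (column X: 3 ≤ 5)
  B vs C: [3 vs 2, 6 vs 3, 4 vs 7] → B does not strictly dominate C (column Z: 4 ≤ 7)
  C vs A: [2 vs 5, 3 vs 5, 7 vs 1] → C does not strictly dominate A (column X: 2 ≤ 5)
  C vs B: [2 vs 3, 3 vs 6, 7 vs 4] → C does not strictly dominate B (column X: 2 ≤ 3)
No single strategy strictly dominates all others → no strictly dominant strategy.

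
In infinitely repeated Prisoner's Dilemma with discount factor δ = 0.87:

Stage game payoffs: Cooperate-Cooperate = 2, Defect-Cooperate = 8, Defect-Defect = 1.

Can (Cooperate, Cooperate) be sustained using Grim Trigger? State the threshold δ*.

δ* = 0.8571; since δ = 0.87 ≥ 0.8571, cooperation can be sustained

Work:
For Grim Trigger:
Cooperate forever: 2/(1-δ)
Defect then punished: 8 + 1·δ/(1-δ)
Need: 2/(1-δ) ≥ 8 + 1·δ/(1-δ)
Solving: δ ≥ (T-R)/(T-P) = (8-2)/(8-1) = 0.8571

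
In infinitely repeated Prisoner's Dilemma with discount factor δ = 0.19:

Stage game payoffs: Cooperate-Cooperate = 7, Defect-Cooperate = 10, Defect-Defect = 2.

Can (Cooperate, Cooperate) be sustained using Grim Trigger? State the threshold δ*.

δ* = 0.375; since δ = 0.19 < 0.375, cooperation cannot be sustained

Work:
For Grim Trigger:
Cooperate forever: 7/(1-δ)
Defect then punished: 10 + 2·δ/(1-δ)
Need: 7/(1-δ) ≥ 10 + 2·δ/(1-δ)
Solving: δ ≥ (T-R)/(T-P) = (10-7)/(10-2) = 0.375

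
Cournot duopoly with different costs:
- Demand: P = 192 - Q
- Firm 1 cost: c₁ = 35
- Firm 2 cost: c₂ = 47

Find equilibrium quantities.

q₁* = 56.33, q₂* = 44.33

Work:
Reaction: q₁ = (192 - 35 - q₂)/2
Reaction: q₂ = (192 - 47 - q₁)/2
Solve simultaneously:
q₁* = (192 - 2×35 + 47)/3 = 56.33
q₂* = (192 - 2×47 + 35)/3 = 44.33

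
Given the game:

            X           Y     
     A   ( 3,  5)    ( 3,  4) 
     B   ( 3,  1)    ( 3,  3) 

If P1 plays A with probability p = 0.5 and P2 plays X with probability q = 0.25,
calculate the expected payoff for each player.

E[P1] = 3.0, E[P2] = 3.375

Work:
E[P1] = p·q·π₁(A,X) + p·(1-q)·π₁(A,Y) + (1-p)·q·π₁(B,X) + (1-p)·(1-q)·π₁(B,Y)
= 0.5·0.25·3 + 0.5·0.75·3 + 0.5·0.25·3 + 0.5·0.75·3
= 3.0

E[P2] = 3.375 (similar calculation)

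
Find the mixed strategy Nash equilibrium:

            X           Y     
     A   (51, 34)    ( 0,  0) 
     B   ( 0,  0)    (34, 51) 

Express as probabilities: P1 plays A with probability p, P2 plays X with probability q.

p = 0.6, q = 0.4

Work:
Find probabilities that make opponent indifferent:
P2 chooses q to make P1 indifferent between A and B
P1 chooses p to make P2 indifferent between X and Y
Mixed NE: P1 plays (A: 0.6, B: 0.4), P2 plays (X: 0.4, Y: 0.6)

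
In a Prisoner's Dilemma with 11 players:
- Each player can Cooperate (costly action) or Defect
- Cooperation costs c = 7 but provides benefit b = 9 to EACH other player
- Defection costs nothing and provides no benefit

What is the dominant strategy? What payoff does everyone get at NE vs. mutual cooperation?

Dominant: Defect; NE payoff = 0; Coop payoff = 83

Work:
Defect dominates (saves cost c = 7, benefit to others is external)
NE: All defect → everyone gets 0
If all cooperate: each receives (10)×9 - 7 = 83
Social dilemma: 83 > 0 but NE gives 0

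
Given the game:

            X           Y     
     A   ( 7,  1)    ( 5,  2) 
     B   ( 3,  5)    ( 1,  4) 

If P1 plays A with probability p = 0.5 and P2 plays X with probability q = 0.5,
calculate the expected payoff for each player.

E[P1] = 4.0, E[P2] = 3.0

Work:
E[P1] = p·q·π₁(A,X) + p·(1-q)·π₁(A,Y) + (1-p)·q·π₁(B,X) + (1-p)·(1-q)·π₁(B,Y)
= 0.5·0.5·7 + 0.5·0.5·5 + 0.5·0.5·3 + 0.5·0.5·1
= 4.0

E[P2] = 3.0 (similar calculation)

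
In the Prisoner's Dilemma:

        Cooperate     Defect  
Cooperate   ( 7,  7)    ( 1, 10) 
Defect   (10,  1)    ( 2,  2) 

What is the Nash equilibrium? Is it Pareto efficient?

(Defect, Defect) is NE; not Pareto efficient

Work:
Defect dominates Cooperate for both players:
If P2 cooperates: Defect (10) > Cooperate (7)
If P2 defects: Defect (2) > Cooperate (1)
NE: (Defect, Defect) with payoff (2, 2)
But (Cooperate, Cooperate) = (7, 7) Pareto dominates (2, 2)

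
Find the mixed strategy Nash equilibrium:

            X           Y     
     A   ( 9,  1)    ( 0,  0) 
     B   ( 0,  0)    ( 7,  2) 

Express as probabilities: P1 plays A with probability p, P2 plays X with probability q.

p = 0.6667, q = 0.4375

Work:
Find probabilities that make opponent indifferent:
P2 chooses q to make P1 indifferent between A and B
P1 chooses p to make P2 indifferent between X and Y
Mixed NE: P1 plays (A: 0.6667, B: 0.3333), P2 plays (X: 0.4375, Y: 0.5625)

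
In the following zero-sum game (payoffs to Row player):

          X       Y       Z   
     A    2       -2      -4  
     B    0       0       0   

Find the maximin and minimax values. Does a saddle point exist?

Maximin = 0, Minimax = 0, Saddle: True

Work:
Row minimums: [-4, 0] → maximin = 0
Column maximums: [2, 0, 0] → minimax = 0
Saddle point exists! Game value = 0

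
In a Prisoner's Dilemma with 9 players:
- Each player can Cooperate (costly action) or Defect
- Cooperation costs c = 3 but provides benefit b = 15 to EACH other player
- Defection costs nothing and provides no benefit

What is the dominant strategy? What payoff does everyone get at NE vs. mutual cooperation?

Dominant: Defect; NE payoff = 0; Coop payoff = 117

Work:
Defect dominates (saves cost c = 3, benefit to others is external)
NE: All defect → everyone gets 0
If all cooperate: each receives (8)×15 - 3 = 117
Social dilemma: 117 > 0 but NE gives 0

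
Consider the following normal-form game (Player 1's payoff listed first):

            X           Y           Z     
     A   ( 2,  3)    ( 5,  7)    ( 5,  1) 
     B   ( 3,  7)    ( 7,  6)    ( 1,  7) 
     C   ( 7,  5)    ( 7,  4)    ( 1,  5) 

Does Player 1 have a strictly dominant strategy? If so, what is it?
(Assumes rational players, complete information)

No strictly dominant strategy exists for Player 1

Work:
A strategy strictly dominates another if it gives a strictly higher payoff against every opponent action. Compare each pair of P1's strategies column-by-column:
  A vs B: [2 vs 3, 5 vs 7, 5 vs 1] → A does not strictly dominate B (column X: 2 ≤ 3)
  A vs C: [2 vs 7, 5 vs 7, 5 vs 1] → A does not strictly dominate C (column X: 2 ≤ 7)
  B vs A: [3 vs 2, 7 vs 5, 1 vs 5] → B does not strictly dominate A (column Z: 1 ≤ 5)
  B vs C: [3 vs 7, 7 vs 7, 1 vs 1] → B does not strictly dominate C (column X: 3 ≤ 7)
  C vs A: [7 vs 2, 7 vs 5, 1 vs 5] → C does not strictly dominate A (column Z: 1 ≤ 5)
  C vs B: [7 vs 3, 7 vs 7, 1 vs 1] → C does not strictly dominate B (column Y: 7 ≤ 7)
No single strategy strictly dominates all others → no strictly dominant strategy.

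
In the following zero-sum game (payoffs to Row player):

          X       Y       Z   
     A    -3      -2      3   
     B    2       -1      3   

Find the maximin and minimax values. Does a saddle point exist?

Maximin = -1, Minimax = -1, Saddle: True

Work:
Row minimums: [-3, -1] → maximin = -1
Column maximums: [2, -1, 3] → minimax = -1
Saddle point exists! Game value = -1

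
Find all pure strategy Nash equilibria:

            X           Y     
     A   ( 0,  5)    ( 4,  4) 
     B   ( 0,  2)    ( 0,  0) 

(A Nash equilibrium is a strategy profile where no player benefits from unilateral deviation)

Nash equilibrium: (A, X), (B, X)

Work:
Best responses:
  P1 vs X: payoffs [0, 0] → best response A/B (payoff 0)
  P1 vs Y: payoffs [4, 0] → best response A (payoff 4)
  P2 vs A: payoffs [5, 4] → best response X (payoff 5)
  P2 vs B: payoffs [2, 0] → best response X (payoff 2)
Mutual best responses: (A,X), (B,X) → Nash equilibria.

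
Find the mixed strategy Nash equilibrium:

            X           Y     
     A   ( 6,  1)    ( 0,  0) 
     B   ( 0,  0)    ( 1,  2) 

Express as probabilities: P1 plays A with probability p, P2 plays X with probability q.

p = 0.6667, q = 0.1429

Work:
Find probabilities that make opponent indifferent:
P2 chooses q to make P1 indifferent between A and B
P1 chooses p to make P2 indifferent between X and Y
Mixed NE: P1 plays (A: 0.6667, B: 0.3333), P2 plays (X: 0.1429, Y: 0.8571)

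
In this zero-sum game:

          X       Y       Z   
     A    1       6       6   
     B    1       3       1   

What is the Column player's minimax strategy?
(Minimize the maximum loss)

Column should play X, value = 1

Work:
Column player minimizes Row's maximum payoff:
Column X: max payoff to Row = 1
Column Y: max payoff to Row = 6
Column Z: max payoff to Row = 6
Minimum is 1, achieved by column X.
Minimax strategy: X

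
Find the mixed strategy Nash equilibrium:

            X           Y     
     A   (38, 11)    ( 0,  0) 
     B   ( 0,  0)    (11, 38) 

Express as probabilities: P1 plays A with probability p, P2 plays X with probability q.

p = 0.7755, q = 0.2245

Work:
Find probabilities that make opponent indifferent:
P2 chooses q to make P1 indifferent between A and B
P1 chooses p to make P2 indifferent between X and Y
Mixed NE: P1 plays (A: 0.7755, B: 0.2245), P2 plays (X: 0.2245, Y: 0.7755)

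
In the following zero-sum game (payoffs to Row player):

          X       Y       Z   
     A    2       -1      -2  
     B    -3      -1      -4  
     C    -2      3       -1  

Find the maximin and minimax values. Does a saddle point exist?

Maximin = -2, Minimax = -1, Saddle: False

Work:
Row minimums: [-2, -4, -2] → maximin = -2
Column maximums: [2, 3, -1] → minimax = -1
No saddle point (maximin ≠ minimax). Mixed strategy needed.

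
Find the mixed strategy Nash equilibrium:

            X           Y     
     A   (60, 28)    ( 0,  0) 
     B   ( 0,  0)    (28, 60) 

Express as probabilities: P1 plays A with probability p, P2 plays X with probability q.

p = 0.6818, q = 0.3182

Work:
Find probabilities that make opponent indifferent:
P2 chooses q to make P1 indifferent between A and B
P1 chooses p to make P2 indifferent between X and Y
Mixed NE: P1 plays (A: 0.6818, B: 0.3182), P2 plays (X: 0.3182, Y: 0.6818)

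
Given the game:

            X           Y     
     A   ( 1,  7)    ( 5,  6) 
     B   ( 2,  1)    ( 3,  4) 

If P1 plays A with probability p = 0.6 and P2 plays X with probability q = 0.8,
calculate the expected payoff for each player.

E[P1] = 1.96, E[P2] = 4.72

Work:
E[P1] = p·q·π₁(A,X) + p·(1-q)·π₁(A,Y) + (1-p)·q·π₁(B,X) + (1-p)·(1-q)·π₁(B,Y)
= 0.6·0.8·1 + 0.6·0.2·5 + 0.4·0.8·2 + 0.4·0.2·3
= 1.96

E[P2] = 4.72 (similar calculation)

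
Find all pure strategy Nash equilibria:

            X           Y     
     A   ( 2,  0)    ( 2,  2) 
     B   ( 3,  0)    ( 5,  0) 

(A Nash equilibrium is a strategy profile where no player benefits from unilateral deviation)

Nash equilibrium: (B, X), (B, Y)

Work:
Best responses:
  P1 vs X: payoffs [2, 3] → best response B (payoff 3)
  P1 vs Y: payoffs [2, 5] → best response B (payoff 5)
  P2 vs A: payoffs [0, 2] → best response Y (payoff 2)
  P2 vs B: payoffs [0, 0] → best response X/Y (payoff 0)
Mutual best responses: (B,X), (B,Y) → Nash equilibria.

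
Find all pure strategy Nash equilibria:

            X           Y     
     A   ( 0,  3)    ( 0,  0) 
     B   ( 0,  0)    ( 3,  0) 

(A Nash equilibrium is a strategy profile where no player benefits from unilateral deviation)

Nash equilibrium: (A, X), (B, X), (B, Y)

Work:
Best responses:
  P1 vs X: payoffs [0, 0] → best response A/B (payoff 0)
  P1 vs Y: payoffs [0, 3] → best response B (payoff 3)
  P2 vs A: payoffs [3, 0] → best response X (payoff 3)
  P2 vs B: payoffs [0, 0] → best response X/Y (payoff 0)
Mutual best responses: (A,X), (B,X), (B,Y) → Nash equilibria.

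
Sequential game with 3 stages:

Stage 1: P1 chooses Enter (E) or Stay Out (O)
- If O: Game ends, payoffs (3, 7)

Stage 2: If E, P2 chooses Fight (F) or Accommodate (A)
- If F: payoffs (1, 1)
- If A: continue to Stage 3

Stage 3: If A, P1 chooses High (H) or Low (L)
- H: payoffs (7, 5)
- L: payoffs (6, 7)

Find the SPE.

SPE: (E, A, H); Outcome (7, 5)

Work:
Stage 3: P1 chooses H (7 vs 6)
Stage 2: P2: F->1, A->5 (anticipating H). Choose A
Stage 1: P1: O->3, E->7 (anticipating A, H). Choose E
SPE path: E -> A -> H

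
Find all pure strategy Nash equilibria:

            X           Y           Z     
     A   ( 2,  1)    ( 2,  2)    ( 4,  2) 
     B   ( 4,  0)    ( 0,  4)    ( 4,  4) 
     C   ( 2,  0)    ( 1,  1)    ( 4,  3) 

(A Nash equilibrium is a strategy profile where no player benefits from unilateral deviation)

Nash equilibrium: (A, Y), (A, Z), (B, Z), (C, Z)

Work:
Best responses:
  P1 vs X: payoffs [2, 4, 2] → best response B (payoff 4)
  P1 vs Y: payoffs [2, 0, 1] → best response A (payoff 2)
  P1 vs Z: payoffs [4, 4, 4] → best response A/B/C (payoff 4)
  P2 vs A: payoffs [1, 2, 2] → best response Y/Z (payoff 2)
  P2 vs B: payoffs [0, 4, 4] → best response Y/Z (payoff 4)
  P2 vs C: payoffs [0, 1, 3] → best response Z (payoff 3)
Mutual best responses: (A,Y), (A,Z), (B,Z), (C,Z) → Nash equilibria.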